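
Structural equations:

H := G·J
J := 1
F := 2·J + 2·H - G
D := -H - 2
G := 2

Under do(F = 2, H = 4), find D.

The joint intervention fixes F = 2, H = 4, removing each variable's own equation.
D = -H - 2  [with H=4]  = -6

-6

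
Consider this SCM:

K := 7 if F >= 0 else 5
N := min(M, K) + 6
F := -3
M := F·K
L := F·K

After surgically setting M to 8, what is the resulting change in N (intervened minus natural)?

do(M=8) replaces the equation M := F·K with the constant M = 8.
K = 7 if F >= 0 else 5  [with F=-3]  = 5
N = min(M, K) + 6  [with M=8, K=5]  = 11
Without intervention: K = 7 if F >= 0 else 5  [with F=-3]  = 5; M = F·K  [with F=-3, K=5]  = -15; N = min(M, K) + 6  [with M=-15, K=5]  = -9.
Change = 11 − (-9) = 20.

20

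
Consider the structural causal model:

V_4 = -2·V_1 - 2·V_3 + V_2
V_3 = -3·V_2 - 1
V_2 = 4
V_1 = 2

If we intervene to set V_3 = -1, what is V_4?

The intervention breaks the incoming arrows to V_3: V_3 = -3·V_2 - 1 no longer applies, and V_3 = -1.
V_4 = -2·V_1 - 2·V_3 + V_2  [with V_1=2, V_3=-1, V_2=4]  = 2

2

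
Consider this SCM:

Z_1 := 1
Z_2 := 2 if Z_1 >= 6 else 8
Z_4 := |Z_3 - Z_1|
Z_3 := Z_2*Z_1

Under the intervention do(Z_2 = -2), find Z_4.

Under do(Z_2=-2), the mechanism Z_2 := 2 if Z_1 >= 6 else 8 is discarded; Z_2 is fixed at -2.
Z_3 = Z_2*Z_1  [with Z_2=-2, Z_1=1]  = -2
Z_4 = |Z_3 - Z_1|  [with Z_3=-2, Z_1=1]  = 3

3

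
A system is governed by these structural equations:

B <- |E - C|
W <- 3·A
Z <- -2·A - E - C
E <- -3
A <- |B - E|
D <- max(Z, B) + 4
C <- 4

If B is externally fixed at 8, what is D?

The intervention breaks the incoming arrows to B: B <- |E - C| no longer applies, and B = 8.
A = |B - E|  [with B=8, E=-3]  = 11
Z = -2·A - E - C  [with A=11, E=-3, C=4]  = -23
D = max(Z, B) + 4  [with Z=-23, B=8]  = 12

12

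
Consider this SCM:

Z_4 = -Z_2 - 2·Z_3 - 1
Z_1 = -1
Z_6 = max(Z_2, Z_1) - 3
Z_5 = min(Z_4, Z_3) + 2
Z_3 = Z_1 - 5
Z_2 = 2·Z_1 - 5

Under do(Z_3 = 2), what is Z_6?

The intervention breaks the incoming arrows to Z_3: Z_3 = Z_1 - 5 no longer applies, and Z_3 = 2.
No directed path runs from Z_3 to Z_6, so Z_6 keeps its natural value.
Z_2 = 2·Z_1 - 5  [with Z_1=-1]  = -7
Z_6 = max(Z_2, Z_1) - 3  [with Z_2=-7, Z_1=-1]  = -4

-4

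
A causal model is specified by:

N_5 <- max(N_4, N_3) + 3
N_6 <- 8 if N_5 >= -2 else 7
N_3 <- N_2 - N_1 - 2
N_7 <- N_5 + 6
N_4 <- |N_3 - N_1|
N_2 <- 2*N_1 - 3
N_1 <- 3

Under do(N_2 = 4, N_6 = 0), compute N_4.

The joint intervention fixes N_2 = 4, N_6 = 0, removing each variable's own equation.
N_3 = N_2 - N_1 - 2  [with N_2=4, N_1=3]  = -1
N_4 = |N_3 - N_1|  [with N_3=-1, N_1=3]  = 4

4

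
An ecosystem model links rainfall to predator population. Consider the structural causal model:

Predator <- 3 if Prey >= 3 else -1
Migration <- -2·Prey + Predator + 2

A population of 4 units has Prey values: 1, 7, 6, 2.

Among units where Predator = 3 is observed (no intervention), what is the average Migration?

-8

Observing Predator=3 restricts to units where Predator's equation naturally yields 3: Prey ∈ {7, 6}. In that subpopulation Migration = -9, -7, mean -8.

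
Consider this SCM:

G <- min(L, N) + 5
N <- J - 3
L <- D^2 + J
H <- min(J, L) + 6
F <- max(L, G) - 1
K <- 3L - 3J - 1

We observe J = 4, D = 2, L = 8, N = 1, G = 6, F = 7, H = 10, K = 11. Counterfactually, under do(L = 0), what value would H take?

The intervention breaks the incoming arrows to L: L <- D^2 + J no longer applies, and L = 0.
H = min(J, L) + 6  [with J=4, L=0]  = 6

6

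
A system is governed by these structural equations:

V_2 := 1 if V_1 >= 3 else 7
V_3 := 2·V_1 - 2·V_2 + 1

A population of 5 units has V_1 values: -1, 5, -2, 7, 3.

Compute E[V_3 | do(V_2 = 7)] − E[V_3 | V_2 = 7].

Every unit gets V_2=7 under the intervention. V_3 values become -15, -3, -17, 1, -7; E[V_3|do(V_2=7)] = -8.2.
Observing V_2=7 restricts to units where V_2's equation naturally yields 7: V_1 ∈ {-1, -2}. In that subpopulation V_3 = -15, -17, mean -16.
Difference = -8.2 − (-16) = 7.8.

7.8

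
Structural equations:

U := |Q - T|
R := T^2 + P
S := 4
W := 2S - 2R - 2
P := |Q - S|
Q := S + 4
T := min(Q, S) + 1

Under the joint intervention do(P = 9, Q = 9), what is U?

4

Under do(P = 9, Q = 9), each intervened variable's structural equation is replaced by its fixed value.
T = min(Q, S) + 1  [with Q=9, S=4]  = 5
U = |Q - T|  [with Q=9, T=5]  = 4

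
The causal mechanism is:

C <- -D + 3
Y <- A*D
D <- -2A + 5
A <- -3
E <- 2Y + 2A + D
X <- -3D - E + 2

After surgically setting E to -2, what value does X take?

-29

The intervention breaks the incoming arrows to E: E <- 2Y + 2A + D no longer applies, and E = -2.
D = -2A + 5  [with A=-3]  = 11
X = -3D - E + 2  [with D=11, E=-2]  = -29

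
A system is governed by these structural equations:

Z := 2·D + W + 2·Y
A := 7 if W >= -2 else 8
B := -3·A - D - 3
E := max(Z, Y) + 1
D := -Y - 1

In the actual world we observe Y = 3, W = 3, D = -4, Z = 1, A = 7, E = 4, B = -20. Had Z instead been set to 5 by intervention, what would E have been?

6

Under do(Z=5), the mechanism Z := 2·D + W + 2·Y is discarded; Z is fixed at 5.
E = max(Z, Y) + 1  [with Z=5, Y=3]  = 6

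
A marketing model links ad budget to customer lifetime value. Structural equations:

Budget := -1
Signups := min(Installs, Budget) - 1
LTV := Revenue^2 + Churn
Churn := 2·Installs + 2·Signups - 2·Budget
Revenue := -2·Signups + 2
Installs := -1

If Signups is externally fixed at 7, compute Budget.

-1

Under do(Signups=7), the mechanism Signups := min(Installs, Budget) - 1 is discarded; Signups is fixed at 7.
Budget is not downstream of the intervention, so its value is determined by the original equations.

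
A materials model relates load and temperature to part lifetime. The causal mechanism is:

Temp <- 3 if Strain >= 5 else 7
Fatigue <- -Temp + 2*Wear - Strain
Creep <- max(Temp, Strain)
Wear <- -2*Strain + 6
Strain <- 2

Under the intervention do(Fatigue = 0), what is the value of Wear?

The intervention breaks the incoming arrows to Fatigue: Fatigue <- -Temp + 2*Wear - Strain no longer applies, and Fatigue = 0.
Since Wear is not a descendant of the intervened variable, it is unaffected.
Wear = -2*Strain + 6  [with Strain=2]  = 2

2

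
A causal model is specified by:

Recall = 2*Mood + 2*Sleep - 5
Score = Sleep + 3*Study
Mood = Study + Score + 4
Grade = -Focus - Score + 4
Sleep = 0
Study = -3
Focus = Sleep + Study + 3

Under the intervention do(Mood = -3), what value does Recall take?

-11

The intervention breaks the incoming arrows to Mood: Mood = Study + Score + 4 no longer applies, and Mood = -3.
Recall = 2*Mood + 2*Sleep - 5  [with Mood=-3, Sleep=0]  = -11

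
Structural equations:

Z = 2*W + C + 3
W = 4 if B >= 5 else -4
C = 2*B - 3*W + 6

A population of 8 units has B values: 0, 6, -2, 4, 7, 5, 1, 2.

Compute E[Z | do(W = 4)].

10.75

Under do(W=4), W's equation is replaced by W=4 for every unit. Per-unit Z: 5, 17, 1, 13, 19, 15, 7, 9. Mean = 10.75.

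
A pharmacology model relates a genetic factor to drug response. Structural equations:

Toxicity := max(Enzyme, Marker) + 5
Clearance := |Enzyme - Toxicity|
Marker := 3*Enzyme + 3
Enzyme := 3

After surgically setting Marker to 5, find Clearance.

Under do(Marker=5), the mechanism Marker := 3*Enzyme + 3 is discarded; Marker is fixed at 5.
Toxicity = max(Enzyme, Marker) + 5  [with Enzyme=3, Marker=5]  = 10
Clearance = |Enzyme - Toxicity|  [with Enzyme=3, Toxicity=10]  = 7

7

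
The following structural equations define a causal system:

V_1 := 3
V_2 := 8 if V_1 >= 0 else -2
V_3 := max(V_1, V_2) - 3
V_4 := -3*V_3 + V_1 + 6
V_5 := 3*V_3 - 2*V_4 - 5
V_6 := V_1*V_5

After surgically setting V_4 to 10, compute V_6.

Under do(V_4=10), the mechanism V_4 := -3*V_3 + V_1 + 6 is discarded; V_4 is fixed at 10.
V_2 = 8 if V_1 >= 0 else -2  [with V_1=3]  = 8
V_3 = max(V_1, V_2) - 3  [with V_1=3, V_2=8]  = 5
V_5 = 3*V_3 - 2*V_4 - 5  [with V_3=5, V_4=10]  = -10
V_6 = V_1*V_5  [with V_1=3, V_5=-10]  = -30

-30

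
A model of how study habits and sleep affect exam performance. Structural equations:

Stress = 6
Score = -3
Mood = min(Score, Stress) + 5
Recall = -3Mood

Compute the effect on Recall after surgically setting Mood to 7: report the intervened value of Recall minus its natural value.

The intervention breaks the incoming arrows to Mood: Mood = min(Score, Stress) + 5 no longer applies, and Mood = 7.
Recall = -3Mood  [with Mood=7]  = -21
Without intervention: Mood = min(Score, Stress) + 5  [with Score=-3, Stress=6]  = 2; Recall = -3Mood  [with Mood=2]  = -6.
Change = -21 − (-6) = -15.

-15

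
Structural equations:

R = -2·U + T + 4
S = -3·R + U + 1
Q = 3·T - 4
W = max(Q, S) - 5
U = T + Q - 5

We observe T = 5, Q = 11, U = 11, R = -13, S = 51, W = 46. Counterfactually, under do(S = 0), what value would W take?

6

The intervention breaks the incoming arrows to S: S = -3·R + U + 1 no longer applies, and S = 0.
Q = 3·T - 4  [with T=5]  = 11
W = max(Q, S) - 5  [with Q=11, S=0]  = 6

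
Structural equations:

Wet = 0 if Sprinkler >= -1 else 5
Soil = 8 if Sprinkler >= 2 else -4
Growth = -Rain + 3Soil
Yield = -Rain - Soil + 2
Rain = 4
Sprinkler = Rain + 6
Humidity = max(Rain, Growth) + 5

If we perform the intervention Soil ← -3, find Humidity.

The intervention breaks the incoming arrows to Soil: Soil = 8 if Sprinkler >= 2 else -4 no longer applies, and Soil = -3.
Growth = -Rain + 3Soil  [with Rain=4, Soil=-3]  = -13
Humidity = max(Rain, Growth) + 5  [with Rain=4, Growth=-13]  = 9

9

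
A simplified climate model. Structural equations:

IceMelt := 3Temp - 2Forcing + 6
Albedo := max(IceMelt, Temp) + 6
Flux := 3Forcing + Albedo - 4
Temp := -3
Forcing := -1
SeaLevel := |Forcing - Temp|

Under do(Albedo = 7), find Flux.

0

Under do(Albedo=7), the mechanism Albedo := max(IceMelt, Temp) + 6 is discarded; Albedo is fixed at 7.
Flux = 3Forcing + Albedo - 4  [with Forcing=-1, Albedo=7]  = 0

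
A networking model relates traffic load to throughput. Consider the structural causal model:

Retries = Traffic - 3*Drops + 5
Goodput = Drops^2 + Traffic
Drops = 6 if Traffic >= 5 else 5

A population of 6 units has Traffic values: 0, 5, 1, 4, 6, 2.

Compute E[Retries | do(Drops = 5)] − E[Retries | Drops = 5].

Every unit gets Drops=5 under the intervention. Retries values become -10, -5, -9, -6, -4, -8; E[Retries|do(Drops=5)] = -7.
E[Retries|Drops=5] averages over only the 4 units with Drops=5 (Traffic = 0, 1, 4, 2): Retries = -10, -9, -6, -8, mean -8.25.
Difference = -7 − (-8.25) = 1.25.

1.25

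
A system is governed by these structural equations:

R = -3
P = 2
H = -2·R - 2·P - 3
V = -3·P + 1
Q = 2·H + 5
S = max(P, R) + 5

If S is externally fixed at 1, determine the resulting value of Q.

3

do(S=1) replaces the equation S = max(P, R) + 5 with the constant S = 1.
Since Q is not a descendant of the intervened variable, it is unaffected.
H = -2·R - 2·P - 3  [with R=-3, P=2]  = -1
Q = 2·H + 5  [with H=-1]  = 3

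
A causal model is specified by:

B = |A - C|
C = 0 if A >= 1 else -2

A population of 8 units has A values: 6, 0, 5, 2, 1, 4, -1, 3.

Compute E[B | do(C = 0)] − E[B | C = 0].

-0.75

do(C=0) breaks C's dependence on A. With C=0 fixed, B across the units is 6, 0, 5, 2, 1, 4, 1, 3, mean 2.75.
E[B|C=0] averages over only the 6 units with C=0 (A = 6, 5, 2, 1, 4, 3): B = 6, 5, 2, 1, 4, 3, mean 3.5.
Difference = 2.75 − 3.5 = -0.75.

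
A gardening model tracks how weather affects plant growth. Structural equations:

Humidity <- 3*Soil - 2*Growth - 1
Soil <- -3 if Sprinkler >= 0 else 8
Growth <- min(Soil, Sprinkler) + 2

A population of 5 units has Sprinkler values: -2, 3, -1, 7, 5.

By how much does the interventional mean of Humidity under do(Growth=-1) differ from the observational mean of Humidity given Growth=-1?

13.2

do(Growth=-1) breaks Growth's dependence on Sprinkler. With Growth=-1 fixed, Humidity across the units is 25, -8, 25, -8, -8, mean 5.2.
Observing Growth=-1 restricts to units where Growth's equation naturally yields -1: Sprinkler ∈ {3, 7, 5}. In that subpopulation Humidity = -8, -8, -8, mean -8.
Difference = 5.2 − (-8) = 13.2.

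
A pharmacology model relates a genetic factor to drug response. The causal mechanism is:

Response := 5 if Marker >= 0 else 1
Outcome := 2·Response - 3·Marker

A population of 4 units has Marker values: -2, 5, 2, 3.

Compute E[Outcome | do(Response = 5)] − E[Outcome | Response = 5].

Every unit gets Response=5 under the intervention. Outcome values become 16, -5, 4, 1; E[Outcome|do(Response=5)] = 4.
Conditioning on Response=5 selects the 3 unit(s) with Marker ∈ {5, 2, 3}. Their Outcome values: -5, 4, 1. Mean = 0.
Difference = 4 − 0 = 4.

4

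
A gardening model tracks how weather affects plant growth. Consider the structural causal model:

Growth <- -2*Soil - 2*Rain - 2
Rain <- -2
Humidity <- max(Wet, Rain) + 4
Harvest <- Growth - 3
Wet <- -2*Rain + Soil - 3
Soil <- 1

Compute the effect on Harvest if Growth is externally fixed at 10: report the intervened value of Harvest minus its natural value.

Under do(Growth=10), the mechanism Growth <- -2*Soil - 2*Rain - 2 is discarded; Growth is fixed at 10.
Harvest = Growth - 3  [with Growth=10]  = 7
Without intervention: Growth = -2*Soil - 2*Rain - 2  [with Soil=1, Rain=-2]  = 0; Harvest = Growth - 3  [with Growth=0]  = -3.
Change = 7 − (-3) = 10.

10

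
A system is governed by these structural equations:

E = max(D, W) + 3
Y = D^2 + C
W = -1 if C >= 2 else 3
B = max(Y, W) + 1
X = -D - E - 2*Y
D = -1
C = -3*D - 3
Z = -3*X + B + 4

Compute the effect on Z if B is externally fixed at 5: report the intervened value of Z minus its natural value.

1

do(B=5) replaces the equation B = max(Y, W) + 1 with the constant B = 5.
C = -3*D - 3  [with D=-1]  = 0
W = -1 if C >= 2 else 3  [with C=0]  = 3
E = max(D, W) + 3  [with D=-1, W=3]  = 6
Y = D^2 + C  [with D=-1, C=0]  = 1
X = -D - E - 2*Y  [with D=-1, E=6, Y=1]  = -7
Z = -3*X + B + 4  [with X=-7, B=5]  = 30
Without intervention: C = -3*D - 3  [with D=-1]  = 0; W = -1 if C >= 2 else 3  [with C=0]  = 3; E = max(D, W) + 3  [with D=-1, W=3]  = 6; Y = D^2 + C  [with D=-1, C=0]  = 1; X = -D - E - 2*Y  [with D=-1, E=6, Y=1]  = -7; B = max(Y, W) + 1  [with Y=1, W=3]  = 4; Z = -3*X + B + 4  [with X=-7, B=4]  = 29.
Change = 30 − 29 = 1.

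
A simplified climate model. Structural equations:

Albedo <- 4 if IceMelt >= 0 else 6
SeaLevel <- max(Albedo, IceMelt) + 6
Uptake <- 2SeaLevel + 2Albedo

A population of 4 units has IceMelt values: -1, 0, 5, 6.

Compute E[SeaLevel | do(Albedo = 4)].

10.75

Every unit gets Albedo=4 under the intervention. SeaLevel values become 10, 10, 11, 12; E[SeaLevel|do(Albedo=4)] = 10.75.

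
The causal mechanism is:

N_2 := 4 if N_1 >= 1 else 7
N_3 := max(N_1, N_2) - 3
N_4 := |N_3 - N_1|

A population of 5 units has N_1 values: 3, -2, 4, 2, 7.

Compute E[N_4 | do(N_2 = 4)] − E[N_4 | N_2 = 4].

Every unit gets N_2=4 under the intervention. N_4 values become 2, 3, 3, 1, 3; E[N_4|do(N_2=4)] = 2.4.
Observing N_2=4 restricts to units where N_2's equation naturally yields 4: N_1 ∈ {3, 4, 2, 7}. In that subpopulation N_4 = 2, 3, 1, 3, mean 2.25.
Difference = 2.4 − 2.25 = 0.15.

0.15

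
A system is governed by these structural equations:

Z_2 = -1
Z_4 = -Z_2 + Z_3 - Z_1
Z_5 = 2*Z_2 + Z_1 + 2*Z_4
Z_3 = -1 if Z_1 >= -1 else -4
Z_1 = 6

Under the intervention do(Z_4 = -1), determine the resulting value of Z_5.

Intervening sets Z_4 = -1 and removes its equation (Z_4 = -Z_2 + Z_3 - Z_1).
Z_5 = 2*Z_2 + Z_1 + 2*Z_4  [with Z_2=-1, Z_1=6, Z_4=-1]  = 2

2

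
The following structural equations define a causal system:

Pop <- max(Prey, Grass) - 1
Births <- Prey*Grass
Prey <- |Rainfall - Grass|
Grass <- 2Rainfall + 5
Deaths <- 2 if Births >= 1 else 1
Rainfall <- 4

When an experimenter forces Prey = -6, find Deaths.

1

do(Prey=-6) replaces the equation Prey <- |Rainfall - Grass| with the constant Prey = -6.
Grass = 2Rainfall + 5  [with Rainfall=4]  = 13
Births = Prey*Grass  [with Prey=-6, Grass=13]  = -78
Deaths = 2 if Births >= 1 else 1  [with Births=-78]  = 1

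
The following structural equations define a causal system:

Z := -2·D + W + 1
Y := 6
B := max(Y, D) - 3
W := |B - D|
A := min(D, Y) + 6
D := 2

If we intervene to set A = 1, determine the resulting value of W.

Intervening sets A = 1 and removes its equation (A := min(D, Y) + 6).
No directed path runs from A to W, so W keeps its natural value.
B = max(Y, D) - 3  [with Y=6, D=2]  = 3
W = |B - D|  [with B=3, D=2]  = 1

1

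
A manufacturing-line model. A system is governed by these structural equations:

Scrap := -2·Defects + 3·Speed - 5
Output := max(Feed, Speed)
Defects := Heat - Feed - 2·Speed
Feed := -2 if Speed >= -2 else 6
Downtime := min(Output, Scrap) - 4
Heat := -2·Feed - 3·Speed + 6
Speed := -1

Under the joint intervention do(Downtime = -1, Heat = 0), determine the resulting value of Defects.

The joint intervention fixes Downtime = -1, Heat = 0, removing each variable's own equation.
Feed = -2 if Speed >= -2 else 6  [with Speed=-1]  = -2
Defects = Heat - Feed - 2·Speed  [with Heat=0, Feed=-2, Speed=-1]  = 4

4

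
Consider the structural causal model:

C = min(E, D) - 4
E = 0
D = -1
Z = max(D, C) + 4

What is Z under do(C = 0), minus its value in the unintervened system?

1

The intervention breaks the incoming arrows to C: C = min(E, D) - 4 no longer applies, and C = 0.
Z = max(D, C) + 4  [with D=-1, C=0]  = 4
Without intervention: C = min(E, D) - 4  [with E=0, D=-1]  = -5; Z = max(D, C) + 4  [with D=-1, C=-5]  = 3.
Change = 4 − 3 = 1.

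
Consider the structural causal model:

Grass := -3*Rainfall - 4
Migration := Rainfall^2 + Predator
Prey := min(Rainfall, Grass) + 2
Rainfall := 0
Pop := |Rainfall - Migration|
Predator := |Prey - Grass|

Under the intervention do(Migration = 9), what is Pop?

The intervention breaks the incoming arrows to Migration: Migration := Rainfall^2 + Predator no longer applies, and Migration = 9.
Pop = |Rainfall - Migration|  [with Rainfall=0, Migration=9]  = 9

9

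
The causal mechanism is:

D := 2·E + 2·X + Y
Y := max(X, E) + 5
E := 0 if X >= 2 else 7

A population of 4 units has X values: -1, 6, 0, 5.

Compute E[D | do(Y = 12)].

Under do(Y=12), Y's equation is replaced by Y=12 for every unit. Per-unit D: 24, 24, 26, 22. Mean = 24.

24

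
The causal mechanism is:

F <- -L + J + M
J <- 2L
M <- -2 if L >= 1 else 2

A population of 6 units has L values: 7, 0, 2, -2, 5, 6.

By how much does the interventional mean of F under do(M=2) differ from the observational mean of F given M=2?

4

Under do(M=2), M's equation is replaced by M=2 for every unit. Per-unit F: 9, 2, 4, 0, 7, 8. Mean = 5.
E[F|M=2] averages over only the 2 units with M=2 (L = 0, -2): F = 2, 0, mean 1.
Difference = 5 − 1 = 4.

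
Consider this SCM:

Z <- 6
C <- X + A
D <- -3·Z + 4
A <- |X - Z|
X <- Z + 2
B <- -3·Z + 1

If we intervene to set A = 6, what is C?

14

Intervening sets A = 6 and removes its equation (A <- |X - Z|).
X = Z + 2  [with Z=6]  = 8
C = X + A  [with X=8, A=6]  = 14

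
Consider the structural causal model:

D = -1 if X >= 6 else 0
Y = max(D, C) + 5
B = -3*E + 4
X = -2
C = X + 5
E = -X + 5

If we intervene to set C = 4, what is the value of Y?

9

Under do(C=4), the mechanism C = X + 5 is discarded; C is fixed at 4.
D = -1 if X >= 6 else 0  [with X=-2]  = 0
Y = max(D, C) + 5  [with D=0, C=4]  = 9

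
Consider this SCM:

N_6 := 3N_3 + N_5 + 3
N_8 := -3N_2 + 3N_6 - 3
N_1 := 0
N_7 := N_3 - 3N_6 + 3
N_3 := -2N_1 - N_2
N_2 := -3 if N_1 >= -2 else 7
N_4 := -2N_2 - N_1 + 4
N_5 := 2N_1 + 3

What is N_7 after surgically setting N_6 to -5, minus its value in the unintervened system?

60

Intervening sets N_6 = -5 and removes its equation (N_6 := 3N_3 + N_5 + 3).
N_2 = -3 if N_1 >= -2 else 7  [with N_1=0]  = -3
N_3 = -2N_1 - N_2  [with N_1=0, N_2=-3]  = 3
N_7 = N_3 - 3N_6 + 3  [with N_3=3, N_6=-5]  = 21
Without intervention: N_2 = -3 if N_1 >= -2 else 7  [with N_1=0]  = -3; N_3 = -2N_1 - N_2  [with N_1=0, N_2=-3]  = 3; N_5 = 2N_1 + 3  [with N_1=0]  = 3; N_6 = 3N_3 + N_5 + 3  [with N_3=3, N_5=3]  = 15; N_7 = N_3 - 3N_6 + 3  [with N_3=3, N_6=15]  = -39.
Change = 21 − (-39) = 60.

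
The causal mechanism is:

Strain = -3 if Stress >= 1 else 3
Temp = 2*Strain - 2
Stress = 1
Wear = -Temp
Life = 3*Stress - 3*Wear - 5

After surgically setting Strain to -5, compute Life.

do(Strain=-5) replaces the equation Strain = -3 if Stress >= 1 else 3 with the constant Strain = -5.
Temp = 2*Strain - 2  [with Strain=-5]  = -12
Wear = -Temp  [with Temp=-12]  = 12
Life = 3*Stress - 3*Wear - 5  [with Stress=1, Wear=12]  = -38

-38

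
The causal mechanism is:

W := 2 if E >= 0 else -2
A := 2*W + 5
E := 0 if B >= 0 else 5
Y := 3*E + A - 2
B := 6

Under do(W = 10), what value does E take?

Under do(W=10), the mechanism W := 2 if E >= 0 else -2 is discarded; W is fixed at 10.
Since E is not a descendant of the intervened variable, it is unaffected.
E = 0 if B >= 0 else 5  [with B=6]  = 0

0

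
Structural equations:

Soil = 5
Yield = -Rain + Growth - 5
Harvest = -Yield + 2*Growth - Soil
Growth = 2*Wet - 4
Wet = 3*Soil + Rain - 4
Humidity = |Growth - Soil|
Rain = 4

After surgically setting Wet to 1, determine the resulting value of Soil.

Under do(Wet=1), the mechanism Wet = 3*Soil + Rain - 4 is discarded; Wet is fixed at 1.
Since Soil is not a descendant of the intervened variable, it is unaffected.

5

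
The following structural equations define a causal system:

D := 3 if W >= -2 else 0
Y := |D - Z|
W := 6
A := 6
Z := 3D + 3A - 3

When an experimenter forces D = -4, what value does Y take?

do(D=-4) replaces the equation D := 3 if W >= -2 else 0 with the constant D = -4.
Z = 3D + 3A - 3  [with D=-4, A=6]  = 3
Y = |D - Z|  [with D=-4, Z=3]  = 7

7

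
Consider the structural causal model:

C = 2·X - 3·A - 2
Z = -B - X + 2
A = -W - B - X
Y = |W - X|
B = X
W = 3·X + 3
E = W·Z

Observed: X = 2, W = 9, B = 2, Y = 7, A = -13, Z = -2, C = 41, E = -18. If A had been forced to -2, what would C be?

Under do(A=-2), the mechanism A = -W - B - X is discarded; A is fixed at -2.
C = 2·X - 3·A - 2  [with X=2, A=-2]  = 8

8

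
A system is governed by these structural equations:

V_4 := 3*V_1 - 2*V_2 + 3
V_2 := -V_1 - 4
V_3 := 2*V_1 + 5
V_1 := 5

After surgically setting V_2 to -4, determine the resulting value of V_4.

Under do(V_2=-4), the mechanism V_2 := -V_1 - 4 is discarded; V_2 is fixed at -4.
V_4 = 3*V_1 - 2*V_2 + 3  [with V_1=5, V_2=-4]  = 26

26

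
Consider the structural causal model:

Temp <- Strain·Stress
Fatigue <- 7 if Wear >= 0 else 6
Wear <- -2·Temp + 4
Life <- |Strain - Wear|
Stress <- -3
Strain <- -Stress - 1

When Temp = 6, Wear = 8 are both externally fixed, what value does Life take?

Setting Temp = 6, Wear = 8 by intervention discards those variables' equations.
Strain = -Stress - 1  [with Stress=-3]  = 2
Life = |Strain - Wear|  [with Strain=2, Wear=8]  = 6

6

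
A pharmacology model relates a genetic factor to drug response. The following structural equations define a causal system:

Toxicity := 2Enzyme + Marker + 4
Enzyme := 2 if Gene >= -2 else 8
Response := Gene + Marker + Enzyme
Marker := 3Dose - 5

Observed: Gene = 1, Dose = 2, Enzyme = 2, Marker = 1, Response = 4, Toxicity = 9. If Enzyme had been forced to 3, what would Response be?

do(Enzyme=3) replaces the equation Enzyme := 2 if Gene >= -2 else 8 with the constant Enzyme = 3.
Marker = 3Dose - 5  [with Dose=2]  = 1
Response = Gene + Marker + Enzyme  [with Gene=1, Marker=1, Enzyme=3]  = 5

5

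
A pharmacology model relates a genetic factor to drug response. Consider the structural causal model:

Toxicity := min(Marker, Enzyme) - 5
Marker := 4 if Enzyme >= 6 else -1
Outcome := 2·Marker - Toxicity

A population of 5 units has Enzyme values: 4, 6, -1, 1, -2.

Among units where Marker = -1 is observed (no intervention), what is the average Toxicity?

E[Toxicity|Marker=-1] averages over only the 4 units with Marker=-1 (Enzyme = 4, -1, 1, -2): Toxicity = -6, -6, -6, -7, mean -6.25.

-6.25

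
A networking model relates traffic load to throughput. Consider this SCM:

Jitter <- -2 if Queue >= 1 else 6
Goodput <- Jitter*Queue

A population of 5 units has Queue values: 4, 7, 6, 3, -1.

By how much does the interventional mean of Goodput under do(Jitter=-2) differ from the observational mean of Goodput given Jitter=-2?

The intervention sets Jitter=-2 in all 5 units regardless of Queue. Recomputing Goodput per unit gives -8, -14, -12, -6, 2; average -7.6.
Observing Jitter=-2 restricts to units where Jitter's equation naturally yields -2: Queue ∈ {4, 7, 6, 3}. In that subpopulation Goodput = -8, -14, -12, -6, mean -10.
Difference = -7.6 − (-10) = 2.4.

2.4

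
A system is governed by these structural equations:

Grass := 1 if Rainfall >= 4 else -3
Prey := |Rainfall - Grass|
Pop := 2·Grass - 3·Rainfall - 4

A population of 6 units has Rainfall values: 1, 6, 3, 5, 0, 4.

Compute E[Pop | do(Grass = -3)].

Under do(Grass=-3), Grass's equation is replaced by Grass=-3 for every unit. Per-unit Pop: -13, -28, -19, -25, -10, -22. Mean = -19.5.

-19.5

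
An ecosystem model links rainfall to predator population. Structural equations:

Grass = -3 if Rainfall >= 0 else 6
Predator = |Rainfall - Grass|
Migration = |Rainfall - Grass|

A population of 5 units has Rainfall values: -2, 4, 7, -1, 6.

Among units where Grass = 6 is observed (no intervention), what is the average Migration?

7.5

Conditioning on Grass=6 selects the 2 unit(s) with Rainfall ∈ {-2, -1}. Their Migration values: 8, 7. Mean = 7.5.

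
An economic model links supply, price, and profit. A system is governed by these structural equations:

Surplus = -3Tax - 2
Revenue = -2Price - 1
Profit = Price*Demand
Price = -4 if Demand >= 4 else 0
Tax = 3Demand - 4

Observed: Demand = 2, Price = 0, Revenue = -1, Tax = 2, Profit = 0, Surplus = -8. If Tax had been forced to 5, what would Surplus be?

Under do(Tax=5), the mechanism Tax = 3Demand - 4 is discarded; Tax is fixed at 5.
Surplus = -3Tax - 2  [with Tax=5]  = -17

-17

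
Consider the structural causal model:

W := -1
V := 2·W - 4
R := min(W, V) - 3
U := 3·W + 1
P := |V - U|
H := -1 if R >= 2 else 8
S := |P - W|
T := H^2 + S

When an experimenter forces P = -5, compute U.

The intervention breaks the incoming arrows to P: P := |V - U| no longer applies, and P = -5.
Since U is not a descendant of the intervened variable, it is unaffected.
U = 3·W + 1  [with W=-1]  = -2

-2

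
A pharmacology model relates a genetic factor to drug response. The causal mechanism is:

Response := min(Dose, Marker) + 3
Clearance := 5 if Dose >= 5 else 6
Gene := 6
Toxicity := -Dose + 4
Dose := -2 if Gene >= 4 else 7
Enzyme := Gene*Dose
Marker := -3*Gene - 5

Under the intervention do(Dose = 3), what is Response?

-20

do(Dose=3) replaces the equation Dose := -2 if Gene >= 4 else 7 with the constant Dose = 3.
Marker = -3*Gene - 5  [with Gene=6]  = -23
Response = min(Dose, Marker) + 3  [with Dose=3, Marker=-23]  = -20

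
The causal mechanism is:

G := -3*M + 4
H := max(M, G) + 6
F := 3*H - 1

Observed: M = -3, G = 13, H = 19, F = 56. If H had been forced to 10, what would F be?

29

The intervention breaks the incoming arrows to H: H := max(M, G) + 6 no longer applies, and H = 10.
F = 3*H - 1  [with H=10]  = 29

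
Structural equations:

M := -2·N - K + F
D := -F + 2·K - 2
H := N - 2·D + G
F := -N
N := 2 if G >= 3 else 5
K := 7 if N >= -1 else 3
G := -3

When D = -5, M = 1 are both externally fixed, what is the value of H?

12

Under do(D = -5, M = 1), each intervened variable's structural equation is replaced by its fixed value.
N = 2 if G >= 3 else 5  [with G=-3]  = 5
H = N - 2·D + G  [with N=5, D=-5, G=-3]  = 12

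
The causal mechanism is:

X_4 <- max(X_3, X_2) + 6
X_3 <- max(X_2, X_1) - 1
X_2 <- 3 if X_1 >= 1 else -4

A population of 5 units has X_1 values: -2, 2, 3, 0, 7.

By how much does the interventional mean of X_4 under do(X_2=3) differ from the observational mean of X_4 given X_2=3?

Under do(X_2=3), X_2's equation is replaced by X_2=3 for every unit. Per-unit X_4: 9, 9, 9, 9, 12. Mean = 9.6.
Observing X_2=3 restricts to units where X_2's equation naturally yields 3: X_1 ∈ {2, 3, 7}. In that subpopulation X_4 = 9, 9, 12, mean 10.
Difference = 9.6 − 10 = -0.4.

-0.4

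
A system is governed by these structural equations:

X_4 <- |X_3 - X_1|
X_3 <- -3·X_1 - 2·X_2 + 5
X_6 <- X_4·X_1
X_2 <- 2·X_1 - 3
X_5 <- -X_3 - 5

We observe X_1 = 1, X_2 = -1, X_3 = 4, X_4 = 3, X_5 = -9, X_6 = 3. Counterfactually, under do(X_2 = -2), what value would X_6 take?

5

Under do(X_2=-2), the mechanism X_2 <- 2·X_1 - 3 is discarded; X_2 is fixed at -2.
X_3 = -3·X_1 - 2·X_2 + 5  [with X_1=1, X_2=-2]  = 6
X_4 = |X_3 - X_1|  [with X_3=6, X_1=1]  = 5
X_6 = X_4·X_1  [with X_4=5, X_1=1]  = 5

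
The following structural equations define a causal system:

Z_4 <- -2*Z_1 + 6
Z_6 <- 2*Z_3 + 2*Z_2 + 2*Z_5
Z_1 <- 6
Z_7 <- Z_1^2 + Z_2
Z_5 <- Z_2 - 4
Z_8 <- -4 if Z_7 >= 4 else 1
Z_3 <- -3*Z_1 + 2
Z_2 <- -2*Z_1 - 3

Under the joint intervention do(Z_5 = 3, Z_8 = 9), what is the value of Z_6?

The joint intervention fixes Z_5 = 3, Z_8 = 9, removing each variable's own equation.
Z_2 = -2*Z_1 - 3  [with Z_1=6]  = -15
Z_3 = -3*Z_1 + 2  [with Z_1=6]  = -16
Z_6 = 2*Z_3 + 2*Z_2 + 2*Z_5  [with Z_3=-16, Z_2=-15, Z_5=3]  = -56

-56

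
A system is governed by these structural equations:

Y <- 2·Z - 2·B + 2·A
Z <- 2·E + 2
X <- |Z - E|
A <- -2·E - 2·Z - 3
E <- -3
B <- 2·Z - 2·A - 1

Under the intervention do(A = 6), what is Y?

The intervention breaks the incoming arrows to A: A <- -2·E - 2·Z - 3 no longer applies, and A = 6.
Z = 2·E + 2  [with E=-3]  = -4
B = 2·Z - 2·A - 1  [with Z=-4, A=6]  = -21
Y = 2·Z - 2·B + 2·A  [with Z=-4, B=-21, A=6]  = 46

46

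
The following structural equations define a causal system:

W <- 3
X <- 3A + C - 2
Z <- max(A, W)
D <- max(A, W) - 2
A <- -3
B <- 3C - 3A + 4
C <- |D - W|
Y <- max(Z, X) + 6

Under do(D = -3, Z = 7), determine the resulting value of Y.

13

Setting D = -3, Z = 7 by intervention discards those variables' equations.
C = |D - W|  [with D=-3, W=3]  = 6
X = 3A + C - 2  [with A=-3, C=6]  = -5
Y = max(Z, X) + 6  [with Z=7, X=-5]  = 13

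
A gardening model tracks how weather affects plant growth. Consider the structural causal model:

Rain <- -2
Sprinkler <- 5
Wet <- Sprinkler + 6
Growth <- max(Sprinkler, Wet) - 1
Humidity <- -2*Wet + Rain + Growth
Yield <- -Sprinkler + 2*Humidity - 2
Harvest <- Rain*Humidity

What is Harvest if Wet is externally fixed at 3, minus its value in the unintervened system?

-20

The intervention breaks the incoming arrows to Wet: Wet <- Sprinkler + 6 no longer applies, and Wet = 3.
Growth = max(Sprinkler, Wet) - 1  [with Sprinkler=5, Wet=3]  = 4
Humidity = -2*Wet + Rain + Growth  [with Wet=3, Rain=-2, Growth=4]  = -4
Harvest = Rain*Humidity  [with Rain=-2, Humidity=-4]  = 8
Without intervention: Wet = Sprinkler + 6  [with Sprinkler=5]  = 11; Growth = max(Sprinkler, Wet) - 1  [with Sprinkler=5, Wet=11]  = 10; Humidity = -2*Wet + Rain + Growth  [with Wet=11, Rain=-2, Growth=10]  = -14; Harvest = Rain*Humidity  [with Rain=-2, Humidity=-14]  = 28.
Change = 8 − 28 = -20.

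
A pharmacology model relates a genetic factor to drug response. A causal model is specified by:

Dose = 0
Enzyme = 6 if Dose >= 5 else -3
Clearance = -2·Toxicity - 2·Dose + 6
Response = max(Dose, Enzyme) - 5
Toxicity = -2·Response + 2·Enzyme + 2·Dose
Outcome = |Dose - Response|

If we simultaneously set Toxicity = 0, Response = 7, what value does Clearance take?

The joint intervention fixes Toxicity = 0, Response = 7, removing each variable's own equation.
Clearance = -2·Toxicity - 2·Dose + 6  [with Toxicity=0, Dose=0]  = 6

6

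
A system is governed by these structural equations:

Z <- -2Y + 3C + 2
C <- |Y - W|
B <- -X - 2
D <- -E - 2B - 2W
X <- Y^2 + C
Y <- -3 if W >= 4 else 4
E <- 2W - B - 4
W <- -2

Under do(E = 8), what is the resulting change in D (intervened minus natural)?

do(E=8) replaces the equation E <- 2W - B - 4 with the constant E = 8.
Y = -3 if W >= 4 else 4  [with W=-2]  = 4
C = |Y - W|  [with Y=4, W=-2]  = 6
X = Y^2 + C  [with Y=4, C=6]  = 22
B = -X - 2  [with X=22]  = -24
D = -E - 2B - 2W  [with E=8, B=-24, W=-2]  = 44
Without intervention: Y = -3 if W >= 4 else 4  [with W=-2]  = 4; C = |Y - W|  [with Y=4, W=-2]  = 6; X = Y^2 + C  [with Y=4, C=6]  = 22; B = -X - 2  [with X=22]  = -24; E = 2W - B - 4  [with W=-2, B=-24]  = 16; D = -E - 2B - 2W  [with E=16, B=-24, W=-2]  = 36.
Change = 44 − 36 = 8.

8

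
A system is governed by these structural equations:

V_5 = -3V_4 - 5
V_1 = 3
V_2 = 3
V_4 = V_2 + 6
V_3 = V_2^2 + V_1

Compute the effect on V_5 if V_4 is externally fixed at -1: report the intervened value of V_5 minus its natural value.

30

Intervening sets V_4 = -1 and removes its equation (V_4 = V_2 + 6).
V_5 = -3V_4 - 5  [with V_4=-1]  = -2
Without intervention: V_4 = V_2 + 6  [with V_2=3]  = 9; V_5 = -3V_4 - 5  [with V_4=9]  = -32.
Change = -2 − (-32) = 30.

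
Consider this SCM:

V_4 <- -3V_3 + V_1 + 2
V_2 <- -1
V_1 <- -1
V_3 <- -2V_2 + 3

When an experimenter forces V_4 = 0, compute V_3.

Under do(V_4=0), the mechanism V_4 <- -3V_3 + V_1 + 2 is discarded; V_4 is fixed at 0.
Since V_3 is not a descendant of the intervened variable, it is unaffected.
V_3 = -2V_2 + 3  [with V_2=-1]  = 5

5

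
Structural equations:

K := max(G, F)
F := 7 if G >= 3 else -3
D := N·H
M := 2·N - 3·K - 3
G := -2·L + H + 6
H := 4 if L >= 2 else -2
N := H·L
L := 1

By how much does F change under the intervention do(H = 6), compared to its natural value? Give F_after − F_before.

Under do(H=6), the mechanism H := 4 if L >= 2 else -2 is discarded; H is fixed at 6.
G = -2·L + H + 6  [with L=1, H=6]  = 10
F = 7 if G >= 3 else -3  [with G=10]  = 7
Without intervention: H = 4 if L >= 2 else -2  [with L=1]  = -2; G = -2·L + H + 6  [with L=1, H=-2]  = 2; F = 7 if G >= 3 else -3  [with G=2]  = -3.
Change = 7 − (-3) = 10.

10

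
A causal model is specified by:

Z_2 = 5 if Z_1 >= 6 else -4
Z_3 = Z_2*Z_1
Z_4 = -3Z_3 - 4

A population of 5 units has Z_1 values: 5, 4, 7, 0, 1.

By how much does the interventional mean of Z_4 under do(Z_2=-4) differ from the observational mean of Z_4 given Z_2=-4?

Every unit gets Z_2=-4 under the intervention. Z_4 values become 56, 44, 80, -4, 8; E[Z_4|do(Z_2=-4)] = 36.8.
Observing Z_2=-4 restricts to units where Z_2's equation naturally yields -4: Z_1 ∈ {5, 4, 0, 1}. In that subpopulation Z_4 = 56, 44, -4, 8, mean 26.
Difference = 36.8 − 26 = 10.8.

10.8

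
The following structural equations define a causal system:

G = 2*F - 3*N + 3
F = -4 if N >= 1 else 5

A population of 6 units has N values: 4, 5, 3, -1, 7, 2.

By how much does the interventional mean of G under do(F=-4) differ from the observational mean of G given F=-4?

do(F=-4) breaks F's dependence on N. With F=-4 fixed, G across the units is -17, -20, -14, -2, -26, -11, mean -15.
Observing F=-4 restricts to units where F's equation naturally yields -4: N ∈ {4, 5, 3, 7, 2}. In that subpopulation G = -17, -20, -14, -26, -11, mean -17.6.
Difference = -15 − (-17.6) = 2.6.

2.6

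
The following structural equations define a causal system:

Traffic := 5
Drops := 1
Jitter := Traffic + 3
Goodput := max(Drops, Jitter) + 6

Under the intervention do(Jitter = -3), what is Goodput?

7

The intervention breaks the incoming arrows to Jitter: Jitter := Traffic + 3 no longer applies, and Jitter = -3.
Goodput = max(Drops, Jitter) + 6  [with Drops=1, Jitter=-3]  = 7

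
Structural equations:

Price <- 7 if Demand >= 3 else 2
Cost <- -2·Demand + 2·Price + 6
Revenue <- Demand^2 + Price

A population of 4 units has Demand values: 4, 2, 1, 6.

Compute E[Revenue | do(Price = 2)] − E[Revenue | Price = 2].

11.75

do(Price=2) breaks Price's dependence on Demand. With Price=2 fixed, Revenue across the units is 18, 6, 3, 38, mean 16.25.
Conditioning on Price=2 selects the 2 unit(s) with Demand ∈ {2, 1}. Their Revenue values: 6, 3. Mean = 4.5.
Difference = 16.25 − 4.5 = 11.75.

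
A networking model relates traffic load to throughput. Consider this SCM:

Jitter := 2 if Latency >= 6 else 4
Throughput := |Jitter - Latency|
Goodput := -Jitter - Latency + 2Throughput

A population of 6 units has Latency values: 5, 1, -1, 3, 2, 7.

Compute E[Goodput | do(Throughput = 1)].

-4.5

Under do(Throughput=1), Throughput's equation is replaced by Throughput=1 for every unit. Per-unit Goodput: -7, -3, -1, -5, -4, -7. Mean = -4.5.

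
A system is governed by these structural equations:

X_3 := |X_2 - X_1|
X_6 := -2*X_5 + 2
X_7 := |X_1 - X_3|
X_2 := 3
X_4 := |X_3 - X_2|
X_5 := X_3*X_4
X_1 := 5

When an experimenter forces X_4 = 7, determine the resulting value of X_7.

3

The intervention breaks the incoming arrows to X_4: X_4 := |X_3 - X_2| no longer applies, and X_4 = 7.
No directed path runs from X_4 to X_7, so X_7 keeps its natural value.
X_3 = |X_2 - X_1|  [with X_2=3, X_1=5]  = 2
X_7 = |X_1 - X_3|  [with X_1=5, X_3=2]  = 3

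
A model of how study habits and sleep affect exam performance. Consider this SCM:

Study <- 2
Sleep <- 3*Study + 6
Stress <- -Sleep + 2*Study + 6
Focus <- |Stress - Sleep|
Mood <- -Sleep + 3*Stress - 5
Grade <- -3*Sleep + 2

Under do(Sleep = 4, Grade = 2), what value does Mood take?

Setting Sleep = 4, Grade = 2 by intervention discards those variables' equations.
Stress = -Sleep + 2*Study + 6  [with Sleep=4, Study=2]  = 6
Mood = -Sleep + 3*Stress - 5  [with Sleep=4, Stress=6]  = 9

9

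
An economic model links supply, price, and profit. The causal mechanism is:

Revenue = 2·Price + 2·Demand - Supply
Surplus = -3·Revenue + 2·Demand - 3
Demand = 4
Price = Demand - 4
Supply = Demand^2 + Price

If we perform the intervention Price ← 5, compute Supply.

The intervention breaks the incoming arrows to Price: Price = Demand - 4 no longer applies, and Price = 5.
Supply = Demand^2 + Price  [with Demand=4, Price=5]  = 21

21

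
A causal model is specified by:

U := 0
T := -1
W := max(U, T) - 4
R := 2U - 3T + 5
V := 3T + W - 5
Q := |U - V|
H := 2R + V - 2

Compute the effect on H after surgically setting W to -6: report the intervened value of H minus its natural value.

The intervention breaks the incoming arrows to W: W := max(U, T) - 4 no longer applies, and W = -6.
R = 2U - 3T + 5  [with U=0, T=-1]  = 8
V = 3T + W - 5  [with T=-1, W=-6]  = -14
H = 2R + V - 2  [with R=8, V=-14]  = 0
Without intervention: W = max(U, T) - 4  [with U=0, T=-1]  = -4; R = 2U - 3T + 5  [with U=0, T=-1]  = 8; V = 3T + W - 5  [with T=-1, W=-4]  = -12; H = 2R + V - 2  [with R=8, V=-12]  = 2.
Change = 0 − 2 = -2.

-2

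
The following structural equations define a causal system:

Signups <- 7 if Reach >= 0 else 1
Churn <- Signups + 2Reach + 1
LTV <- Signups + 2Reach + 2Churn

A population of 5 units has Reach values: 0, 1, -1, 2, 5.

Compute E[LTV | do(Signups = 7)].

do(Signups=7) breaks Signups's dependence on Reach. With Signups=7 fixed, LTV across the units is 23, 29, 17, 35, 53, mean 31.4.

31.4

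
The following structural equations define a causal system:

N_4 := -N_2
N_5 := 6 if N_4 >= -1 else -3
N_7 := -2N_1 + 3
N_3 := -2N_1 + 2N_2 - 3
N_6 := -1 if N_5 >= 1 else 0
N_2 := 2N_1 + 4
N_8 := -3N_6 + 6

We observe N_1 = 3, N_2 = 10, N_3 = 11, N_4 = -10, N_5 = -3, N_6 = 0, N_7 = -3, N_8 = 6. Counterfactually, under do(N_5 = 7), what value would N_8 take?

9

do(N_5=7) replaces the equation N_5 := 6 if N_4 >= -1 else -3 with the constant N_5 = 7.
N_6 = -1 if N_5 >= 1 else 0  [with N_5=7]  = -1
N_8 = -3N_6 + 6  [with N_6=-1]  = 9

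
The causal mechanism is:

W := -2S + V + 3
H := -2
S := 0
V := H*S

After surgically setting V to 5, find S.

Under do(V=5), the mechanism V := H*S is discarded; V is fixed at 5.
S is not downstream of the intervention, so its value is determined by the original equations.

0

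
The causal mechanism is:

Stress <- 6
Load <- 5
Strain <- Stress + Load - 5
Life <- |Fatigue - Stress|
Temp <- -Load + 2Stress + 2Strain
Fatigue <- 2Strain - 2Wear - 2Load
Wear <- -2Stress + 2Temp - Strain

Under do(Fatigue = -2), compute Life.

8

Intervening sets Fatigue = -2 and removes its equation (Fatigue <- 2Strain - 2Wear - 2Load).
Life = |Fatigue - Stress|  [with Fatigue=-2, Stress=6]  = 8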